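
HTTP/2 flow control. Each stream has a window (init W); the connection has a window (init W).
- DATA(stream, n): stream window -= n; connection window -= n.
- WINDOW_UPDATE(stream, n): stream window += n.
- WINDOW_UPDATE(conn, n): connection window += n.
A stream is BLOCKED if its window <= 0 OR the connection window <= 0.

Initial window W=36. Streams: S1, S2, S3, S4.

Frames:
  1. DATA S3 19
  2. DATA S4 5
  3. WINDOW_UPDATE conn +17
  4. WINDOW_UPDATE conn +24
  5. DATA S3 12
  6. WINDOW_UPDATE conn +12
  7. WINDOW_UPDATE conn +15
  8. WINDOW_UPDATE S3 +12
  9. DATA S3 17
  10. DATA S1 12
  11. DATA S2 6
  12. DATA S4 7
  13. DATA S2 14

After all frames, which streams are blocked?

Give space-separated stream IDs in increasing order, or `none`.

Answer: S3

Derivation:
Op 1: conn=17 S1=36 S2=36 S3=17 S4=36 blocked=[]
Op 2: conn=12 S1=36 S2=36 S3=17 S4=31 blocked=[]
Op 3: conn=29 S1=36 S2=36 S3=17 S4=31 blocked=[]
Op 4: conn=53 S1=36 S2=36 S3=17 S4=31 blocked=[]
Op 5: conn=41 S1=36 S2=36 S3=5 S4=31 blocked=[]
Op 6: conn=53 S1=36 S2=36 S3=5 S4=31 blocked=[]
Op 7: conn=68 S1=36 S2=36 S3=5 S4=31 blocked=[]
Op 8: conn=68 S1=36 S2=36 S3=17 S4=31 blocked=[]
Op 9: conn=51 S1=36 S2=36 S3=0 S4=31 blocked=[3]
Op 10: conn=39 S1=24 S2=36 S3=0 S4=31 blocked=[3]
Op 11: conn=33 S1=24 S2=30 S3=0 S4=31 blocked=[3]
Op 12: conn=26 S1=24 S2=30 S3=0 S4=24 blocked=[3]
Op 13: conn=12 S1=24 S2=16 S3=0 S4=24 blocked=[3]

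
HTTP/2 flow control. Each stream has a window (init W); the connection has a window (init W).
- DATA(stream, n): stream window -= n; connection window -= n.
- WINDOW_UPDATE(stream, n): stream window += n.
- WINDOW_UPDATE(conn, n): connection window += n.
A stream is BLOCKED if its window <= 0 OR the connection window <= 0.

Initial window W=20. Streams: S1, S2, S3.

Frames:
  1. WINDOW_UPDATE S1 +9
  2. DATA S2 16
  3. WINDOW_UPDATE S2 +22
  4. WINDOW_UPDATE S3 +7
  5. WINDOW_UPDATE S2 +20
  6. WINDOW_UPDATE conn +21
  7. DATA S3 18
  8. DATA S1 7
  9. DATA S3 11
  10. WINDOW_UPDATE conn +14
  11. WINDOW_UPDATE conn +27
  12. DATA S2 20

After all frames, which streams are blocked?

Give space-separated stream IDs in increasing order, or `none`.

Answer: S3

Derivation:
Op 1: conn=20 S1=29 S2=20 S3=20 blocked=[]
Op 2: conn=4 S1=29 S2=4 S3=20 blocked=[]
Op 3: conn=4 S1=29 S2=26 S3=20 blocked=[]
Op 4: conn=4 S1=29 S2=26 S3=27 blocked=[]
Op 5: conn=4 S1=29 S2=46 S3=27 blocked=[]
Op 6: conn=25 S1=29 S2=46 S3=27 blocked=[]
Op 7: conn=7 S1=29 S2=46 S3=9 blocked=[]
Op 8: conn=0 S1=22 S2=46 S3=9 blocked=[1, 2, 3]
Op 9: conn=-11 S1=22 S2=46 S3=-2 blocked=[1, 2, 3]
Op 10: conn=3 S1=22 S2=46 S3=-2 blocked=[3]
Op 11: conn=30 S1=22 S2=46 S3=-2 blocked=[3]
Op 12: conn=10 S1=22 S2=26 S3=-2 blocked=[3]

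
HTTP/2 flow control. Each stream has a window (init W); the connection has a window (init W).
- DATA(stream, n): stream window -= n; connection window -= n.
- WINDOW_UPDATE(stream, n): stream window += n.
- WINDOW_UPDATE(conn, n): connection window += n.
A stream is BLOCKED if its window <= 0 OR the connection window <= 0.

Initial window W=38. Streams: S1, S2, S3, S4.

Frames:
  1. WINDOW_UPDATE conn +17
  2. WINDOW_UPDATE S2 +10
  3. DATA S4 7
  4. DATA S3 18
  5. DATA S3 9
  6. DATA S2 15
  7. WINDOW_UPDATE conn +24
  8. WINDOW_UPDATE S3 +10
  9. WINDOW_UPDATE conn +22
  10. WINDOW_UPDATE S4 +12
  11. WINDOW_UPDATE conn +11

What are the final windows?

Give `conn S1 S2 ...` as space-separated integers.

Answer: 63 38 33 21 43

Derivation:
Op 1: conn=55 S1=38 S2=38 S3=38 S4=38 blocked=[]
Op 2: conn=55 S1=38 S2=48 S3=38 S4=38 blocked=[]
Op 3: conn=48 S1=38 S2=48 S3=38 S4=31 blocked=[]
Op 4: conn=30 S1=38 S2=48 S3=20 S4=31 blocked=[]
Op 5: conn=21 S1=38 S2=48 S3=11 S4=31 blocked=[]
Op 6: conn=6 S1=38 S2=33 S3=11 S4=31 blocked=[]
Op 7: conn=30 S1=38 S2=33 S3=11 S4=31 blocked=[]
Op 8: conn=30 S1=38 S2=33 S3=21 S4=31 blocked=[]
Op 9: conn=52 S1=38 S2=33 S3=21 S4=31 blocked=[]
Op 10: conn=52 S1=38 S2=33 S3=21 S4=43 blocked=[]
Op 11: conn=63 S1=38 S2=33 S3=21 S4=43 blocked=[]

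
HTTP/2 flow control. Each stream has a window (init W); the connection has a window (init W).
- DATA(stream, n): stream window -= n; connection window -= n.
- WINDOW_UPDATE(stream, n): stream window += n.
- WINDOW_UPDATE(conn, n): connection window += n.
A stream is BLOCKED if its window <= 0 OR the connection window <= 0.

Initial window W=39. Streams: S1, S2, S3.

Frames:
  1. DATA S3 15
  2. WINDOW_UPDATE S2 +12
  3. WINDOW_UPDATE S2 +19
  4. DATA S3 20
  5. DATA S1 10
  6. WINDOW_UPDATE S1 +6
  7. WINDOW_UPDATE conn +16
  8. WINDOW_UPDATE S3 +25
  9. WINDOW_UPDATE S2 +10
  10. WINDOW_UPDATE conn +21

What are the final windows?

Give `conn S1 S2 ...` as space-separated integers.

Answer: 31 35 80 29

Derivation:
Op 1: conn=24 S1=39 S2=39 S3=24 blocked=[]
Op 2: conn=24 S1=39 S2=51 S3=24 blocked=[]
Op 3: conn=24 S1=39 S2=70 S3=24 blocked=[]
Op 4: conn=4 S1=39 S2=70 S3=4 blocked=[]
Op 5: conn=-6 S1=29 S2=70 S3=4 blocked=[1, 2, 3]
Op 6: conn=-6 S1=35 S2=70 S3=4 blocked=[1, 2, 3]
Op 7: conn=10 S1=35 S2=70 S3=4 blocked=[]
Op 8: conn=10 S1=35 S2=70 S3=29 blocked=[]
Op 9: conn=10 S1=35 S2=80 S3=29 blocked=[]
Op 10: conn=31 S1=35 S2=80 S3=29 blocked=[]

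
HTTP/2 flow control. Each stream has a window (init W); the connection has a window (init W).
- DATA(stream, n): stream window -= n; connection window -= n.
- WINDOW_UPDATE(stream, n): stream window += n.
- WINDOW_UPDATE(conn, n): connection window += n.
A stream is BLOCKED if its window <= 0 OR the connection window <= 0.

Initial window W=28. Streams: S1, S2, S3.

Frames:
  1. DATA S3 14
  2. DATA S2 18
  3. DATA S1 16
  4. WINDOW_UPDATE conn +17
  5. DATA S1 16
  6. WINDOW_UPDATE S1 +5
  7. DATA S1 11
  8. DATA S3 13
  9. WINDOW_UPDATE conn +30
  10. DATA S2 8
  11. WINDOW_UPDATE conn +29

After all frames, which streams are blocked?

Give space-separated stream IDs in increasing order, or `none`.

Op 1: conn=14 S1=28 S2=28 S3=14 blocked=[]
Op 2: conn=-4 S1=28 S2=10 S3=14 blocked=[1, 2, 3]
Op 3: conn=-20 S1=12 S2=10 S3=14 blocked=[1, 2, 3]
Op 4: conn=-3 S1=12 S2=10 S3=14 blocked=[1, 2, 3]
Op 5: conn=-19 S1=-4 S2=10 S3=14 blocked=[1, 2, 3]
Op 6: conn=-19 S1=1 S2=10 S3=14 blocked=[1, 2, 3]
Op 7: conn=-30 S1=-10 S2=10 S3=14 blocked=[1, 2, 3]
Op 8: conn=-43 S1=-10 S2=10 S3=1 blocked=[1, 2, 3]
Op 9: conn=-13 S1=-10 S2=10 S3=1 blocked=[1, 2, 3]
Op 10: conn=-21 S1=-10 S2=2 S3=1 blocked=[1, 2, 3]
Op 11: conn=8 S1=-10 S2=2 S3=1 blocked=[1]

Answer: S1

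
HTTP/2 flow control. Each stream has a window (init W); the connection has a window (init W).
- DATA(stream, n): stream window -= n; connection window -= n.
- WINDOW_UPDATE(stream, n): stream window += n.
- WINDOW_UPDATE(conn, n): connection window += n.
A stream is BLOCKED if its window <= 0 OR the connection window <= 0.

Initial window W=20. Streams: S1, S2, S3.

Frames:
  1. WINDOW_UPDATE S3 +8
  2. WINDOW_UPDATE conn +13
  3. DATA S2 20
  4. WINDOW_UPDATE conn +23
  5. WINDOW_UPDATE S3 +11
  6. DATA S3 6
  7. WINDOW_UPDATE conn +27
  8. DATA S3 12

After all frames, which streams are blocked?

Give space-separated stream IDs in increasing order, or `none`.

Answer: S2

Derivation:
Op 1: conn=20 S1=20 S2=20 S3=28 blocked=[]
Op 2: conn=33 S1=20 S2=20 S3=28 blocked=[]
Op 3: conn=13 S1=20 S2=0 S3=28 blocked=[2]
Op 4: conn=36 S1=20 S2=0 S3=28 blocked=[2]
Op 5: conn=36 S1=20 S2=0 S3=39 blocked=[2]
Op 6: conn=30 S1=20 S2=0 S3=33 blocked=[2]
Op 7: conn=57 S1=20 S2=0 S3=33 blocked=[2]
Op 8: conn=45 S1=20 S2=0 S3=21 blocked=[2]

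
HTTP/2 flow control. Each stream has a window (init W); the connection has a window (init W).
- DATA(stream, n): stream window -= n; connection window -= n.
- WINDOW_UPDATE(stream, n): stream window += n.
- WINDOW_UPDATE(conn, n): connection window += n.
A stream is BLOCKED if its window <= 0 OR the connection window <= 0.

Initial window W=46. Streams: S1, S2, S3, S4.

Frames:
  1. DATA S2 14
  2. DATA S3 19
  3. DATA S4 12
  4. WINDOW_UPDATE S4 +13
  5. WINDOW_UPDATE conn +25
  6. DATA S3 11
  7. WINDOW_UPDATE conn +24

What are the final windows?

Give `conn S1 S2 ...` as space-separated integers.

Answer: 39 46 32 16 47

Derivation:
Op 1: conn=32 S1=46 S2=32 S3=46 S4=46 blocked=[]
Op 2: conn=13 S1=46 S2=32 S3=27 S4=46 blocked=[]
Op 3: conn=1 S1=46 S2=32 S3=27 S4=34 blocked=[]
Op 4: conn=1 S1=46 S2=32 S3=27 S4=47 blocked=[]
Op 5: conn=26 S1=46 S2=32 S3=27 S4=47 blocked=[]
Op 6: conn=15 S1=46 S2=32 S3=16 S4=47 blocked=[]
Op 7: conn=39 S1=46 S2=32 S3=16 S4=47 blocked=[]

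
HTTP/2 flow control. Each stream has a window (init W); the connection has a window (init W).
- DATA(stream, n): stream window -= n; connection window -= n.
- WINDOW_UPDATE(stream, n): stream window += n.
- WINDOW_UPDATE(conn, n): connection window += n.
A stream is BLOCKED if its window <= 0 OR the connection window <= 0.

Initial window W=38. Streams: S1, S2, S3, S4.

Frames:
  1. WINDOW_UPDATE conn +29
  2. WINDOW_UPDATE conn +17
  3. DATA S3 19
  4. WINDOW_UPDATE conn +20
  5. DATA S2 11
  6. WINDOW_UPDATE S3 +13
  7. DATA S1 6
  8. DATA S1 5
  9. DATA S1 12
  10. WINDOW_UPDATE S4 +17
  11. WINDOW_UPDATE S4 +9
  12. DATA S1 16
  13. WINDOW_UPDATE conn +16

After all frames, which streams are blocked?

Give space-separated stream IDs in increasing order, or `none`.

Op 1: conn=67 S1=38 S2=38 S3=38 S4=38 blocked=[]
Op 2: conn=84 S1=38 S2=38 S3=38 S4=38 blocked=[]
Op 3: conn=65 S1=38 S2=38 S3=19 S4=38 blocked=[]
Op 4: conn=85 S1=38 S2=38 S3=19 S4=38 blocked=[]
Op 5: conn=74 S1=38 S2=27 S3=19 S4=38 blocked=[]
Op 6: conn=74 S1=38 S2=27 S3=32 S4=38 blocked=[]
Op 7: conn=68 S1=32 S2=27 S3=32 S4=38 blocked=[]
Op 8: conn=63 S1=27 S2=27 S3=32 S4=38 blocked=[]
Op 9: conn=51 S1=15 S2=27 S3=32 S4=38 blocked=[]
Op 10: conn=51 S1=15 S2=27 S3=32 S4=55 blocked=[]
Op 11: conn=51 S1=15 S2=27 S3=32 S4=64 blocked=[]
Op 12: conn=35 S1=-1 S2=27 S3=32 S4=64 blocked=[1]
Op 13: conn=51 S1=-1 S2=27 S3=32 S4=64 blocked=[1]

Answer: S1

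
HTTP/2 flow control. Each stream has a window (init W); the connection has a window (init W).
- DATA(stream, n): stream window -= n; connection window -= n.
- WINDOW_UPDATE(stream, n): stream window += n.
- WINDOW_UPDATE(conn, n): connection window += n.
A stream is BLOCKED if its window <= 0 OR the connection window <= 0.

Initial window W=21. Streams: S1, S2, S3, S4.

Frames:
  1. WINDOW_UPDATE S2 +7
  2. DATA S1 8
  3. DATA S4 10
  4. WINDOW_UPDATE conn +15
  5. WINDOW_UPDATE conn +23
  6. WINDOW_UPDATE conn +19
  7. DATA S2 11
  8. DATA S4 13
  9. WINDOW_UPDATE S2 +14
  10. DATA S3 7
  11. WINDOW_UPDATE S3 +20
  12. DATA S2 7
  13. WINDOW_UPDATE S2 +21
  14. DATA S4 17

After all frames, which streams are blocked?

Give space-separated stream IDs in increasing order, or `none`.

Answer: S4

Derivation:
Op 1: conn=21 S1=21 S2=28 S3=21 S4=21 blocked=[]
Op 2: conn=13 S1=13 S2=28 S3=21 S4=21 blocked=[]
Op 3: conn=3 S1=13 S2=28 S3=21 S4=11 blocked=[]
Op 4: conn=18 S1=13 S2=28 S3=21 S4=11 blocked=[]
Op 5: conn=41 S1=13 S2=28 S3=21 S4=11 blocked=[]
Op 6: conn=60 S1=13 S2=28 S3=21 S4=11 blocked=[]
Op 7: conn=49 S1=13 S2=17 S3=21 S4=11 blocked=[]
Op 8: conn=36 S1=13 S2=17 S3=21 S4=-2 blocked=[4]
Op 9: conn=36 S1=13 S2=31 S3=21 S4=-2 blocked=[4]
Op 10: conn=29 S1=13 S2=31 S3=14 S4=-2 blocked=[4]
Op 11: conn=29 S1=13 S2=31 S3=34 S4=-2 blocked=[4]
Op 12: conn=22 S1=13 S2=24 S3=34 S4=-2 blocked=[4]
Op 13: conn=22 S1=13 S2=45 S3=34 S4=-2 blocked=[4]
Op 14: conn=5 S1=13 S2=45 S3=34 S4=-19 blocked=[4]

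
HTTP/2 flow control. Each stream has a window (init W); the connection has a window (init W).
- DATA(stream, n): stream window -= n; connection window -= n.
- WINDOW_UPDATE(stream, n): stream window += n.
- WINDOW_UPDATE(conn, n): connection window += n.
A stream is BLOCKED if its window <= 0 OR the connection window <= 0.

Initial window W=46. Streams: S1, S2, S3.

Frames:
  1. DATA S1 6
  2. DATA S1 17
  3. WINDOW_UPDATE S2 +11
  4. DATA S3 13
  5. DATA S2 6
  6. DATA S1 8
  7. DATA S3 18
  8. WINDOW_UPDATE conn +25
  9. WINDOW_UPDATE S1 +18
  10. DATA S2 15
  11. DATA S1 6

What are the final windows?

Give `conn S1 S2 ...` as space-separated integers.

Answer: -18 27 36 15

Derivation:
Op 1: conn=40 S1=40 S2=46 S3=46 blocked=[]
Op 2: conn=23 S1=23 S2=46 S3=46 blocked=[]
Op 3: conn=23 S1=23 S2=57 S3=46 blocked=[]
Op 4: conn=10 S1=23 S2=57 S3=33 blocked=[]
Op 5: conn=4 S1=23 S2=51 S3=33 blocked=[]
Op 6: conn=-4 S1=15 S2=51 S3=33 blocked=[1, 2, 3]
Op 7: conn=-22 S1=15 S2=51 S3=15 blocked=[1, 2, 3]
Op 8: conn=3 S1=15 S2=51 S3=15 blocked=[]
Op 9: conn=3 S1=33 S2=51 S3=15 blocked=[]
Op 10: conn=-12 S1=33 S2=36 S3=15 blocked=[1, 2, 3]
Op 11: conn=-18 S1=27 S2=36 S3=15 blocked=[1, 2, 3]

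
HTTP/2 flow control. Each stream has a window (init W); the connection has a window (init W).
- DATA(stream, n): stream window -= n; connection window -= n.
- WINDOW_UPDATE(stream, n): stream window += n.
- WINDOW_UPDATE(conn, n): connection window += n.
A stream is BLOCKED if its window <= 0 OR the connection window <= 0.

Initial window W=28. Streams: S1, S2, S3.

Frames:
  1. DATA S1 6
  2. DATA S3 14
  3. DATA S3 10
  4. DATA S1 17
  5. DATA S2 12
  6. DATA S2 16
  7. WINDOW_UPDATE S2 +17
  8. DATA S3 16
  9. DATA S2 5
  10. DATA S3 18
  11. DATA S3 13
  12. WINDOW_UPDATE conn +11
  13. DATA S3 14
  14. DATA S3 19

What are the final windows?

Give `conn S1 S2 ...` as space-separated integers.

Op 1: conn=22 S1=22 S2=28 S3=28 blocked=[]
Op 2: conn=8 S1=22 S2=28 S3=14 blocked=[]
Op 3: conn=-2 S1=22 S2=28 S3=4 blocked=[1, 2, 3]
Op 4: conn=-19 S1=5 S2=28 S3=4 blocked=[1, 2, 3]
Op 5: conn=-31 S1=5 S2=16 S3=4 blocked=[1, 2, 3]
Op 6: conn=-47 S1=5 S2=0 S3=4 blocked=[1, 2, 3]
Op 7: conn=-47 S1=5 S2=17 S3=4 blocked=[1, 2, 3]
Op 8: conn=-63 S1=5 S2=17 S3=-12 blocked=[1, 2, 3]
Op 9: conn=-68 S1=5 S2=12 S3=-12 blocked=[1, 2, 3]
Op 10: conn=-86 S1=5 S2=12 S3=-30 blocked=[1, 2, 3]
Op 11: conn=-99 S1=5 S2=12 S3=-43 blocked=[1, 2, 3]
Op 12: conn=-88 S1=5 S2=12 S3=-43 blocked=[1, 2, 3]
Op 13: conn=-102 S1=5 S2=12 S3=-57 blocked=[1, 2, 3]
Op 14: conn=-121 S1=5 S2=12 S3=-76 blocked=[1, 2, 3]

Answer: -121 5 12 -76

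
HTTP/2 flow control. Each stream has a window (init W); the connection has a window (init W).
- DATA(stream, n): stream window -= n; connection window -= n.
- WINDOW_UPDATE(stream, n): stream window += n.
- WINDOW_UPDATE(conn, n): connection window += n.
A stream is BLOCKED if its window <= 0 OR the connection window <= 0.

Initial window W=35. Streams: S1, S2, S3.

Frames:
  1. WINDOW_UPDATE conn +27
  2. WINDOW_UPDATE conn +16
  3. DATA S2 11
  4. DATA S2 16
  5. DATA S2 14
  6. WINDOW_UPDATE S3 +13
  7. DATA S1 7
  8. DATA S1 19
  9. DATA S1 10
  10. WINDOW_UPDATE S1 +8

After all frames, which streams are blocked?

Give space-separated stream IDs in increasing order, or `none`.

Op 1: conn=62 S1=35 S2=35 S3=35 blocked=[]
Op 2: conn=78 S1=35 S2=35 S3=35 blocked=[]
Op 3: conn=67 S1=35 S2=24 S3=35 blocked=[]
Op 4: conn=51 S1=35 S2=8 S3=35 blocked=[]
Op 5: conn=37 S1=35 S2=-6 S3=35 blocked=[2]
Op 6: conn=37 S1=35 S2=-6 S3=48 blocked=[2]
Op 7: conn=30 S1=28 S2=-6 S3=48 blocked=[2]
Op 8: conn=11 S1=9 S2=-6 S3=48 blocked=[2]
Op 9: conn=1 S1=-1 S2=-6 S3=48 blocked=[1, 2]
Op 10: conn=1 S1=7 S2=-6 S3=48 blocked=[2]

Answer: S2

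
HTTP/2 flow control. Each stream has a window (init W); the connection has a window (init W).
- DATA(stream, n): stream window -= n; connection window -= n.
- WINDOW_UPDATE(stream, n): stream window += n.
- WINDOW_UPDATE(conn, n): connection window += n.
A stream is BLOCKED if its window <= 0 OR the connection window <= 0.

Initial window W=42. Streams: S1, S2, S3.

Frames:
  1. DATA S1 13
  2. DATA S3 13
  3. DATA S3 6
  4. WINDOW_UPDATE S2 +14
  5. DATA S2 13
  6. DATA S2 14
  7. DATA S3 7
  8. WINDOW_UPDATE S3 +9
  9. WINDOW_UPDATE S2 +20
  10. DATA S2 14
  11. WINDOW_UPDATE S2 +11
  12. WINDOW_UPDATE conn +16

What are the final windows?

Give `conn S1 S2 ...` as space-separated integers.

Answer: -22 29 46 25

Derivation:
Op 1: conn=29 S1=29 S2=42 S3=42 blocked=[]
Op 2: conn=16 S1=29 S2=42 S3=29 blocked=[]
Op 3: conn=10 S1=29 S2=42 S3=23 blocked=[]
Op 4: conn=10 S1=29 S2=56 S3=23 blocked=[]
Op 5: conn=-3 S1=29 S2=43 S3=23 blocked=[1, 2, 3]
Op 6: conn=-17 S1=29 S2=29 S3=23 blocked=[1, 2, 3]
Op 7: conn=-24 S1=29 S2=29 S3=16 blocked=[1, 2, 3]
Op 8: conn=-24 S1=29 S2=29 S3=25 blocked=[1, 2, 3]
Op 9: conn=-24 S1=29 S2=49 S3=25 blocked=[1, 2, 3]
Op 10: conn=-38 S1=29 S2=35 S3=25 blocked=[1, 2, 3]
Op 11: conn=-38 S1=29 S2=46 S3=25 blocked=[1, 2, 3]
Op 12: conn=-22 S1=29 S2=46 S3=25 blocked=[1, 2, 3]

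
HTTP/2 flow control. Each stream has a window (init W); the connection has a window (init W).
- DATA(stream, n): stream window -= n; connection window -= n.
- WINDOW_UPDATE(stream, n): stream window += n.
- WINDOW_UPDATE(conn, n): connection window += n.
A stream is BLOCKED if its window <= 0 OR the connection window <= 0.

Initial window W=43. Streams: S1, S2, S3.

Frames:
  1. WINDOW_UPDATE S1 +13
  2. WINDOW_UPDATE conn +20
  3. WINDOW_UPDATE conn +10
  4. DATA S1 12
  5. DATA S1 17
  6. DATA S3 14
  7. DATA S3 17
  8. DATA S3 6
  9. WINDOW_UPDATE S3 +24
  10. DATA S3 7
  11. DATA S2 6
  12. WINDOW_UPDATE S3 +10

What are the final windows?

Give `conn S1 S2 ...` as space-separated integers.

Op 1: conn=43 S1=56 S2=43 S3=43 blocked=[]
Op 2: conn=63 S1=56 S2=43 S3=43 blocked=[]
Op 3: conn=73 S1=56 S2=43 S3=43 blocked=[]
Op 4: conn=61 S1=44 S2=43 S3=43 blocked=[]
Op 5: conn=44 S1=27 S2=43 S3=43 blocked=[]
Op 6: conn=30 S1=27 S2=43 S3=29 blocked=[]
Op 7: conn=13 S1=27 S2=43 S3=12 blocked=[]
Op 8: conn=7 S1=27 S2=43 S3=6 blocked=[]
Op 9: conn=7 S1=27 S2=43 S3=30 blocked=[]
Op 10: conn=0 S1=27 S2=43 S3=23 blocked=[1, 2, 3]
Op 11: conn=-6 S1=27 S2=37 S3=23 blocked=[1, 2, 3]
Op 12: conn=-6 S1=27 S2=37 S3=33 blocked=[1, 2, 3]

Answer: -6 27 37 33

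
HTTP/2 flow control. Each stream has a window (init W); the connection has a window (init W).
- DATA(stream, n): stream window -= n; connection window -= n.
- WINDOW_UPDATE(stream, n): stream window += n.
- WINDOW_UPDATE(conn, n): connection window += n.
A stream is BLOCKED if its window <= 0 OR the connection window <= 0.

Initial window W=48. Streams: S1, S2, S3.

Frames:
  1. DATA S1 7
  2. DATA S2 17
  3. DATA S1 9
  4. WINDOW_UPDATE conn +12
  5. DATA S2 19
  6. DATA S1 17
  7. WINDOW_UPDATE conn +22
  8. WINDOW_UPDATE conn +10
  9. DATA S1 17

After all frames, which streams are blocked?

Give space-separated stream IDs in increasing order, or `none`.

Answer: S1

Derivation:
Op 1: conn=41 S1=41 S2=48 S3=48 blocked=[]
Op 2: conn=24 S1=41 S2=31 S3=48 blocked=[]
Op 3: conn=15 S1=32 S2=31 S3=48 blocked=[]
Op 4: conn=27 S1=32 S2=31 S3=48 blocked=[]
Op 5: conn=8 S1=32 S2=12 S3=48 blocked=[]
Op 6: conn=-9 S1=15 S2=12 S3=48 blocked=[1, 2, 3]
Op 7: conn=13 S1=15 S2=12 S3=48 blocked=[]
Op 8: conn=23 S1=15 S2=12 S3=48 blocked=[]
Op 9: conn=6 S1=-2 S2=12 S3=48 blocked=[1]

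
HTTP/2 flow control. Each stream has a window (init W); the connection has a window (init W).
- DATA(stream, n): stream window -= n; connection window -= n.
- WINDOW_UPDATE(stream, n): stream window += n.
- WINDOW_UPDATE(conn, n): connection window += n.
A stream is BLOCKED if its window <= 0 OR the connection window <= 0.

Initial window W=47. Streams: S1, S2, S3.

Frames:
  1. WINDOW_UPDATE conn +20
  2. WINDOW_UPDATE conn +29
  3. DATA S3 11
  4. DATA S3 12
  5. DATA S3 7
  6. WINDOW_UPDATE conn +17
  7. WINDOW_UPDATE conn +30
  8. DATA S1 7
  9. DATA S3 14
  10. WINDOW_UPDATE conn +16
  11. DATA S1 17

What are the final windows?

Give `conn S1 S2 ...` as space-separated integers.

Answer: 91 23 47 3

Derivation:
Op 1: conn=67 S1=47 S2=47 S3=47 blocked=[]
Op 2: conn=96 S1=47 S2=47 S3=47 blocked=[]
Op 3: conn=85 S1=47 S2=47 S3=36 blocked=[]
Op 4: conn=73 S1=47 S2=47 S3=24 blocked=[]
Op 5: conn=66 S1=47 S2=47 S3=17 blocked=[]
Op 6: conn=83 S1=47 S2=47 S3=17 blocked=[]
Op 7: conn=113 S1=47 S2=47 S3=17 blocked=[]
Op 8: conn=106 S1=40 S2=47 S3=17 blocked=[]
Op 9: conn=92 S1=40 S2=47 S3=3 blocked=[]
Op 10: conn=108 S1=40 S2=47 S3=3 blocked=[]
Op 11: conn=91 S1=23 S2=47 S3=3 blocked=[]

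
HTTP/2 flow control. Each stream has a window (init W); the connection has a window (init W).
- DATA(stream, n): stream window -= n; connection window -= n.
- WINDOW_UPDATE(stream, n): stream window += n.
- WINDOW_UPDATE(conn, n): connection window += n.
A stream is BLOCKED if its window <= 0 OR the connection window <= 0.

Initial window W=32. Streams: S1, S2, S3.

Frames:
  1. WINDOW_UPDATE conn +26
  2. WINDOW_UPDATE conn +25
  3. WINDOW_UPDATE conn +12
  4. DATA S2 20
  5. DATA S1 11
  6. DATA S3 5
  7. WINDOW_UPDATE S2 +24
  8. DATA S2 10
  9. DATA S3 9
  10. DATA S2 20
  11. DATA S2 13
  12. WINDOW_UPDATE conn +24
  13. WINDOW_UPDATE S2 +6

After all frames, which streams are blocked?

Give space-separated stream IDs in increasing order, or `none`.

Op 1: conn=58 S1=32 S2=32 S3=32 blocked=[]
Op 2: conn=83 S1=32 S2=32 S3=32 blocked=[]
Op 3: conn=95 S1=32 S2=32 S3=32 blocked=[]
Op 4: conn=75 S1=32 S2=12 S3=32 blocked=[]
Op 5: conn=64 S1=21 S2=12 S3=32 blocked=[]
Op 6: conn=59 S1=21 S2=12 S3=27 blocked=[]
Op 7: conn=59 S1=21 S2=36 S3=27 blocked=[]
Op 8: conn=49 S1=21 S2=26 S3=27 blocked=[]
Op 9: conn=40 S1=21 S2=26 S3=18 blocked=[]
Op 10: conn=20 S1=21 S2=6 S3=18 blocked=[]
Op 11: conn=7 S1=21 S2=-7 S3=18 blocked=[2]
Op 12: conn=31 S1=21 S2=-7 S3=18 blocked=[2]
Op 13: conn=31 S1=21 S2=-1 S3=18 blocked=[2]

Answer: S2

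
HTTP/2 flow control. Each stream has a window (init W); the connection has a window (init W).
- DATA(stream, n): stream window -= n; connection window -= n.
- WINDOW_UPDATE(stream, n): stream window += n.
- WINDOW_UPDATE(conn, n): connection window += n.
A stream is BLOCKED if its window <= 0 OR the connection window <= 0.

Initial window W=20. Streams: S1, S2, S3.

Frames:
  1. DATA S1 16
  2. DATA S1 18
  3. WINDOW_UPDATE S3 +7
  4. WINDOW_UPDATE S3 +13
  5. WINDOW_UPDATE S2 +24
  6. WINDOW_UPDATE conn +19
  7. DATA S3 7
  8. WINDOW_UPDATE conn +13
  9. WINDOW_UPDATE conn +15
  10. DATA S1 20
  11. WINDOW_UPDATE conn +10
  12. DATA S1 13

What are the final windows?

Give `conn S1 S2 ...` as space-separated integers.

Op 1: conn=4 S1=4 S2=20 S3=20 blocked=[]
Op 2: conn=-14 S1=-14 S2=20 S3=20 blocked=[1, 2, 3]
Op 3: conn=-14 S1=-14 S2=20 S3=27 blocked=[1, 2, 3]
Op 4: conn=-14 S1=-14 S2=20 S3=40 blocked=[1, 2, 3]
Op 5: conn=-14 S1=-14 S2=44 S3=40 blocked=[1, 2, 3]
Op 6: conn=5 S1=-14 S2=44 S3=40 blocked=[1]
Op 7: conn=-2 S1=-14 S2=44 S3=33 blocked=[1, 2, 3]
Op 8: conn=11 S1=-14 S2=44 S3=33 blocked=[1]
Op 9: conn=26 S1=-14 S2=44 S3=33 blocked=[1]
Op 10: conn=6 S1=-34 S2=44 S3=33 blocked=[1]
Op 11: conn=16 S1=-34 S2=44 S3=33 blocked=[1]
Op 12: conn=3 S1=-47 S2=44 S3=33 blocked=[1]

Answer: 3 -47 44 33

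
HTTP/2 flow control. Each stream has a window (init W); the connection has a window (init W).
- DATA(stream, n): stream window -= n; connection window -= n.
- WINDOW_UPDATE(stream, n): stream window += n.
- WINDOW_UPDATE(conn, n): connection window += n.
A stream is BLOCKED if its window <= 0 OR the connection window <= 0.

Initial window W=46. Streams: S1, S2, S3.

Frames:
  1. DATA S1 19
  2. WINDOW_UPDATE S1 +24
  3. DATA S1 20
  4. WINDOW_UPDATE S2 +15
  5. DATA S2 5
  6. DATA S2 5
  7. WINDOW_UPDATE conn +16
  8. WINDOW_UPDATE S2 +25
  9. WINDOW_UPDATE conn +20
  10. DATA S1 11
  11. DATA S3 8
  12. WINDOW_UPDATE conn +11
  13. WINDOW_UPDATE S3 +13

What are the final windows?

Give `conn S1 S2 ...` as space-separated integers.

Op 1: conn=27 S1=27 S2=46 S3=46 blocked=[]
Op 2: conn=27 S1=51 S2=46 S3=46 blocked=[]
Op 3: conn=7 S1=31 S2=46 S3=46 blocked=[]
Op 4: conn=7 S1=31 S2=61 S3=46 blocked=[]
Op 5: conn=2 S1=31 S2=56 S3=46 blocked=[]
Op 6: conn=-3 S1=31 S2=51 S3=46 blocked=[1, 2, 3]
Op 7: conn=13 S1=31 S2=51 S3=46 blocked=[]
Op 8: conn=13 S1=31 S2=76 S3=46 blocked=[]
Op 9: conn=33 S1=31 S2=76 S3=46 blocked=[]
Op 10: conn=22 S1=20 S2=76 S3=46 blocked=[]
Op 11: conn=14 S1=20 S2=76 S3=38 blocked=[]
Op 12: conn=25 S1=20 S2=76 S3=38 blocked=[]
Op 13: conn=25 S1=20 S2=76 S3=51 blocked=[]

Answer: 25 20 76 51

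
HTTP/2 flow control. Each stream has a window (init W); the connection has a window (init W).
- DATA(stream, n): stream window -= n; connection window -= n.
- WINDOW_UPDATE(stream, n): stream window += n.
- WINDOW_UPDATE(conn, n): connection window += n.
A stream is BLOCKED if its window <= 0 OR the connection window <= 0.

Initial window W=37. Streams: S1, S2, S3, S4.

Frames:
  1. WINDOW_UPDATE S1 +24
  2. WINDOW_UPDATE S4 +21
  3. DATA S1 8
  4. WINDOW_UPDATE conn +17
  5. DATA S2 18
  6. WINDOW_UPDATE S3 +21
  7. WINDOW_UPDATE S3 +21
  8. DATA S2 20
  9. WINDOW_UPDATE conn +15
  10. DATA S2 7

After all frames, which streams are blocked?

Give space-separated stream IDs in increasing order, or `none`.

Answer: S2

Derivation:
Op 1: conn=37 S1=61 S2=37 S3=37 S4=37 blocked=[]
Op 2: conn=37 S1=61 S2=37 S3=37 S4=58 blocked=[]
Op 3: conn=29 S1=53 S2=37 S3=37 S4=58 blocked=[]
Op 4: conn=46 S1=53 S2=37 S3=37 S4=58 blocked=[]
Op 5: conn=28 S1=53 S2=19 S3=37 S4=58 blocked=[]
Op 6: conn=28 S1=53 S2=19 S3=58 S4=58 blocked=[]
Op 7: conn=28 S1=53 S2=19 S3=79 S4=58 blocked=[]
Op 8: conn=8 S1=53 S2=-1 S3=79 S4=58 blocked=[2]
Op 9: conn=23 S1=53 S2=-1 S3=79 S4=58 blocked=[2]
Op 10: conn=16 S1=53 S2=-8 S3=79 S4=58 blocked=[2]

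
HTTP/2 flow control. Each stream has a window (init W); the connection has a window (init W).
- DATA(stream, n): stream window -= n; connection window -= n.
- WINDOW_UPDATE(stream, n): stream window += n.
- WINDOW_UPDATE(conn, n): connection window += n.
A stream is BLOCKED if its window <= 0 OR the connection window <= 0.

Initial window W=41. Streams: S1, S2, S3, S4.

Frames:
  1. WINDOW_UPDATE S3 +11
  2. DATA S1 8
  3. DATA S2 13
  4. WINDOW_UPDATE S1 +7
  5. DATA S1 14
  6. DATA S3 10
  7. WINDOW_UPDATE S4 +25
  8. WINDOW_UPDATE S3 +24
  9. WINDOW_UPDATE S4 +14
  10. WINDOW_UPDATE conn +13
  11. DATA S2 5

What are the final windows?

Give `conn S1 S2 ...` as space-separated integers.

Op 1: conn=41 S1=41 S2=41 S3=52 S4=41 blocked=[]
Op 2: conn=33 S1=33 S2=41 S3=52 S4=41 blocked=[]
Op 3: conn=20 S1=33 S2=28 S3=52 S4=41 blocked=[]
Op 4: conn=20 S1=40 S2=28 S3=52 S4=41 blocked=[]
Op 5: conn=6 S1=26 S2=28 S3=52 S4=41 blocked=[]
Op 6: conn=-4 S1=26 S2=28 S3=42 S4=41 blocked=[1, 2, 3, 4]
Op 7: conn=-4 S1=26 S2=28 S3=42 S4=66 blocked=[1, 2, 3, 4]
Op 8: conn=-4 S1=26 S2=28 S3=66 S4=66 blocked=[1, 2, 3, 4]
Op 9: conn=-4 S1=26 S2=28 S3=66 S4=80 blocked=[1, 2, 3, 4]
Op 10: conn=9 S1=26 S2=28 S3=66 S4=80 blocked=[]
Op 11: conn=4 S1=26 S2=23 S3=66 S4=80 blocked=[]

Answer: 4 26 23 66 80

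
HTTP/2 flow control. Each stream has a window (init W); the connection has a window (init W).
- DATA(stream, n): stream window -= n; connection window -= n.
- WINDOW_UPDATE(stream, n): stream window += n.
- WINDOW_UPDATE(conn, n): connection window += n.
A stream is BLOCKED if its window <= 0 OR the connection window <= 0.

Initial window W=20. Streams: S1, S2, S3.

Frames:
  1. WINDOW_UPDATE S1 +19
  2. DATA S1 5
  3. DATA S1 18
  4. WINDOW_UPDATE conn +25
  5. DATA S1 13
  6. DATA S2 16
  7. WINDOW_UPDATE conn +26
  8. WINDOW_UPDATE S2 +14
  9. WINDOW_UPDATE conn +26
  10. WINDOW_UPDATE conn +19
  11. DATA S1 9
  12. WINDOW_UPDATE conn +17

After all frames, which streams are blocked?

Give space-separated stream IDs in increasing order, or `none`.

Answer: S1

Derivation:
Op 1: conn=20 S1=39 S2=20 S3=20 blocked=[]
Op 2: conn=15 S1=34 S2=20 S3=20 blocked=[]
Op 3: conn=-3 S1=16 S2=20 S3=20 blocked=[1, 2, 3]
Op 4: conn=22 S1=16 S2=20 S3=20 blocked=[]
Op 5: conn=9 S1=3 S2=20 S3=20 blocked=[]
Op 6: conn=-7 S1=3 S2=4 S3=20 blocked=[1, 2, 3]
Op 7: conn=19 S1=3 S2=4 S3=20 blocked=[]
Op 8: conn=19 S1=3 S2=18 S3=20 blocked=[]
Op 9: conn=45 S1=3 S2=18 S3=20 blocked=[]
Op 10: conn=64 S1=3 S2=18 S3=20 blocked=[]
Op 11: conn=55 S1=-6 S2=18 S3=20 blocked=[1]
Op 12: conn=72 S1=-6 S2=18 S3=20 blocked=[1]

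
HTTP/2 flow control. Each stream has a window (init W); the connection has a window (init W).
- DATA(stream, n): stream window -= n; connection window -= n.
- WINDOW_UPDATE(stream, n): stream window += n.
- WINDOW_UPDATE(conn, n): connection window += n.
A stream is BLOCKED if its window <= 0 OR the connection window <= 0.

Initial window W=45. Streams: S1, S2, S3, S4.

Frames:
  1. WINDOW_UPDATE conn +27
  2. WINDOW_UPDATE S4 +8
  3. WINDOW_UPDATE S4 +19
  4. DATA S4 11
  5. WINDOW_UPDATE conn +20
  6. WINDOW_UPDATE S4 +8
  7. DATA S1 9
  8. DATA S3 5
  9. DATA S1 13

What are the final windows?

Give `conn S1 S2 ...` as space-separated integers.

Answer: 54 23 45 40 69

Derivation:
Op 1: conn=72 S1=45 S2=45 S3=45 S4=45 blocked=[]
Op 2: conn=72 S1=45 S2=45 S3=45 S4=53 blocked=[]
Op 3: conn=72 S1=45 S2=45 S3=45 S4=72 blocked=[]
Op 4: conn=61 S1=45 S2=45 S3=45 S4=61 blocked=[]
Op 5: conn=81 S1=45 S2=45 S3=45 S4=61 blocked=[]
Op 6: conn=81 S1=45 S2=45 S3=45 S4=69 blocked=[]
Op 7: conn=72 S1=36 S2=45 S3=45 S4=69 blocked=[]
Op 8: conn=67 S1=36 S2=45 S3=40 S4=69 blocked=[]
Op 9: conn=54 S1=23 S2=45 S3=40 S4=69 blocked=[]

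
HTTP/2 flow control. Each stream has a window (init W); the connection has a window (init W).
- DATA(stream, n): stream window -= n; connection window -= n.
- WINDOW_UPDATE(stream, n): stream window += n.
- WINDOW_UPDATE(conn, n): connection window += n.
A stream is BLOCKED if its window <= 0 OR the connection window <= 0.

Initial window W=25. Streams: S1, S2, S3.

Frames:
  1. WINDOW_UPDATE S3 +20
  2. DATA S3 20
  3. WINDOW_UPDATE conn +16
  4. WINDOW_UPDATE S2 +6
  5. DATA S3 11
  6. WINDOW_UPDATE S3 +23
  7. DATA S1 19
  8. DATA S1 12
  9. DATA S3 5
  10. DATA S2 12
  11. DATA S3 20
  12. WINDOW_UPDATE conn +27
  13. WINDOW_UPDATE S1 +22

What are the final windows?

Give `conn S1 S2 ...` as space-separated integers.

Answer: -31 16 19 12

Derivation:
Op 1: conn=25 S1=25 S2=25 S3=45 blocked=[]
Op 2: conn=5 S1=25 S2=25 S3=25 blocked=[]
Op 3: conn=21 S1=25 S2=25 S3=25 blocked=[]
Op 4: conn=21 S1=25 S2=31 S3=25 blocked=[]
Op 5: conn=10 S1=25 S2=31 S3=14 blocked=[]
Op 6: conn=10 S1=25 S2=31 S3=37 blocked=[]
Op 7: conn=-9 S1=6 S2=31 S3=37 blocked=[1, 2, 3]
Op 8: conn=-21 S1=-6 S2=31 S3=37 blocked=[1, 2, 3]
Op 9: conn=-26 S1=-6 S2=31 S3=32 blocked=[1, 2, 3]
Op 10: conn=-38 S1=-6 S2=19 S3=32 blocked=[1, 2, 3]
Op 11: conn=-58 S1=-6 S2=19 S3=12 blocked=[1, 2, 3]
Op 12: conn=-31 S1=-6 S2=19 S3=12 blocked=[1, 2, 3]
Op 13: conn=-31 S1=16 S2=19 S3=12 blocked=[1, 2, 3]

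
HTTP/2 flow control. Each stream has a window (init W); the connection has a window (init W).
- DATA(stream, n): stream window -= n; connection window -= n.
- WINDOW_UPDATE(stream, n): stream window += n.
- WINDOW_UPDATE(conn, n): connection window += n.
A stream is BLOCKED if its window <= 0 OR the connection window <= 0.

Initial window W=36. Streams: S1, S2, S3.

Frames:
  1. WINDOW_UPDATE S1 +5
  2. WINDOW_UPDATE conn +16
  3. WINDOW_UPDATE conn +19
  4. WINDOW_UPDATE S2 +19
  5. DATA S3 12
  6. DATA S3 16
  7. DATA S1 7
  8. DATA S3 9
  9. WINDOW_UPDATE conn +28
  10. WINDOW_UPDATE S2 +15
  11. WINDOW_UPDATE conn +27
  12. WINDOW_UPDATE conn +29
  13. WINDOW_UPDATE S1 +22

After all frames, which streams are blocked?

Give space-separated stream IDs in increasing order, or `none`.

Op 1: conn=36 S1=41 S2=36 S3=36 blocked=[]
Op 2: conn=52 S1=41 S2=36 S3=36 blocked=[]
Op 3: conn=71 S1=41 S2=36 S3=36 blocked=[]
Op 4: conn=71 S1=41 S2=55 S3=36 blocked=[]
Op 5: conn=59 S1=41 S2=55 S3=24 blocked=[]
Op 6: conn=43 S1=41 S2=55 S3=8 blocked=[]
Op 7: conn=36 S1=34 S2=55 S3=8 blocked=[]
Op 8: conn=27 S1=34 S2=55 S3=-1 blocked=[3]
Op 9: conn=55 S1=34 S2=55 S3=-1 blocked=[3]
Op 10: conn=55 S1=34 S2=70 S3=-1 blocked=[3]
Op 11: conn=82 S1=34 S2=70 S3=-1 blocked=[3]
Op 12: conn=111 S1=34 S2=70 S3=-1 blocked=[3]
Op 13: conn=111 S1=56 S2=70 S3=-1 blocked=[3]

Answer: S3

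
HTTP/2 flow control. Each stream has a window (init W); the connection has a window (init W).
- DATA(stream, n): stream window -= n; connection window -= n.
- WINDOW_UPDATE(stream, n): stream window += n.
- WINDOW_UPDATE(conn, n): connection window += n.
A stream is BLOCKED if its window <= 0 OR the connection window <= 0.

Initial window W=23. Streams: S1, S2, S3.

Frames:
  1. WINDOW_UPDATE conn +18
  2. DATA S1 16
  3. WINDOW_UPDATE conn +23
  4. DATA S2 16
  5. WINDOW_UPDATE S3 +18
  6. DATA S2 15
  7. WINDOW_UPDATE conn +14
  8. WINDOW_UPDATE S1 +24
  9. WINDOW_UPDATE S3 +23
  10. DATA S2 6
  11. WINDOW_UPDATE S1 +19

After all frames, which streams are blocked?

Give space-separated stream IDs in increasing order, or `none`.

Op 1: conn=41 S1=23 S2=23 S3=23 blocked=[]
Op 2: conn=25 S1=7 S2=23 S3=23 blocked=[]
Op 3: conn=48 S1=7 S2=23 S3=23 blocked=[]
Op 4: conn=32 S1=7 S2=7 S3=23 blocked=[]
Op 5: conn=32 S1=7 S2=7 S3=41 blocked=[]
Op 6: conn=17 S1=7 S2=-8 S3=41 blocked=[2]
Op 7: conn=31 S1=7 S2=-8 S3=41 blocked=[2]
Op 8: conn=31 S1=31 S2=-8 S3=41 blocked=[2]
Op 9: conn=31 S1=31 S2=-8 S3=64 blocked=[2]
Op 10: conn=25 S1=31 S2=-14 S3=64 blocked=[2]
Op 11: conn=25 S1=50 S2=-14 S3=64 blocked=[2]

Answer: S2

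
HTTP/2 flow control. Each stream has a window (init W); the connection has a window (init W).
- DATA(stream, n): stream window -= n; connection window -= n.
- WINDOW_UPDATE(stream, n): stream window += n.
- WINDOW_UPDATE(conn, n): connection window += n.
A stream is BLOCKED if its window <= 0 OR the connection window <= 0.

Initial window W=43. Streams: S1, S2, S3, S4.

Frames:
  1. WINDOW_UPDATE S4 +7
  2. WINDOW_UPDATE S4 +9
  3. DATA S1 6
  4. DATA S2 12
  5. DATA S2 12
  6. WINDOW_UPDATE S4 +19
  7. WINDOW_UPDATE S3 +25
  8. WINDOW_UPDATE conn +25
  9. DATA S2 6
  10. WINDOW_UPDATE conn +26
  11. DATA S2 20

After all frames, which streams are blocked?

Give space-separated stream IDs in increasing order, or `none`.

Op 1: conn=43 S1=43 S2=43 S3=43 S4=50 blocked=[]
Op 2: conn=43 S1=43 S2=43 S3=43 S4=59 blocked=[]
Op 3: conn=37 S1=37 S2=43 S3=43 S4=59 blocked=[]
Op 4: conn=25 S1=37 S2=31 S3=43 S4=59 blocked=[]
Op 5: conn=13 S1=37 S2=19 S3=43 S4=59 blocked=[]
Op 6: conn=13 S1=37 S2=19 S3=43 S4=78 blocked=[]
Op 7: conn=13 S1=37 S2=19 S3=68 S4=78 blocked=[]
Op 8: conn=38 S1=37 S2=19 S3=68 S4=78 blocked=[]
Op 9: conn=32 S1=37 S2=13 S3=68 S4=78 blocked=[]
Op 10: conn=58 S1=37 S2=13 S3=68 S4=78 blocked=[]
Op 11: conn=38 S1=37 S2=-7 S3=68 S4=78 blocked=[2]

Answer: S2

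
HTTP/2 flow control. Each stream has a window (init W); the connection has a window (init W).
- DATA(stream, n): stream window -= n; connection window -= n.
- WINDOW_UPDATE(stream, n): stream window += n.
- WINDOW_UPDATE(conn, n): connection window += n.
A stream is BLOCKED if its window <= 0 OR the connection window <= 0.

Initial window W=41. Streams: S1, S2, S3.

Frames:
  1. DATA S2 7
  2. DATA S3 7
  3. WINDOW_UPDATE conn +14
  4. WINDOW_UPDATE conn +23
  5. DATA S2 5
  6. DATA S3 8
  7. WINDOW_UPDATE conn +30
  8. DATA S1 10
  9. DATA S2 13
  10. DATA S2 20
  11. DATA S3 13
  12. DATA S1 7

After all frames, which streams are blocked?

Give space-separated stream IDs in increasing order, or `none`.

Answer: S2

Derivation:
Op 1: conn=34 S1=41 S2=34 S3=41 blocked=[]
Op 2: conn=27 S1=41 S2=34 S3=34 blocked=[]
Op 3: conn=41 S1=41 S2=34 S3=34 blocked=[]
Op 4: conn=64 S1=41 S2=34 S3=34 blocked=[]
Op 5: conn=59 S1=41 S2=29 S3=34 blocked=[]
Op 6: conn=51 S1=41 S2=29 S3=26 blocked=[]
Op 7: conn=81 S1=41 S2=29 S3=26 blocked=[]
Op 8: conn=71 S1=31 S2=29 S3=26 blocked=[]
Op 9: conn=58 S1=31 S2=16 S3=26 blocked=[]
Op 10: conn=38 S1=31 S2=-4 S3=26 blocked=[2]
Op 11: conn=25 S1=31 S2=-4 S3=13 blocked=[2]
Op 12: conn=18 S1=24 S2=-4 S3=13 blocked=[2]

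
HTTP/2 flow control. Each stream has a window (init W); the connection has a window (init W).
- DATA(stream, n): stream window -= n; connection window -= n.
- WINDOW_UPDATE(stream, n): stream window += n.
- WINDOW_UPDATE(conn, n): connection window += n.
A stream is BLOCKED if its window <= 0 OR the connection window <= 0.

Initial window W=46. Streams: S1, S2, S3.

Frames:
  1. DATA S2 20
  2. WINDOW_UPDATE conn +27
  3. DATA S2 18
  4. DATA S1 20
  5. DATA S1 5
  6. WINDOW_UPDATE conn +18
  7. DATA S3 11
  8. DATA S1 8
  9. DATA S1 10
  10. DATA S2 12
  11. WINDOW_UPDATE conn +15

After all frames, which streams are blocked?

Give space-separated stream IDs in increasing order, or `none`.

Op 1: conn=26 S1=46 S2=26 S3=46 blocked=[]
Op 2: conn=53 S1=46 S2=26 S3=46 blocked=[]
Op 3: conn=35 S1=46 S2=8 S3=46 blocked=[]
Op 4: conn=15 S1=26 S2=8 S3=46 blocked=[]
Op 5: conn=10 S1=21 S2=8 S3=46 blocked=[]
Op 6: conn=28 S1=21 S2=8 S3=46 blocked=[]
Op 7: conn=17 S1=21 S2=8 S3=35 blocked=[]
Op 8: conn=9 S1=13 S2=8 S3=35 blocked=[]
Op 9: conn=-1 S1=3 S2=8 S3=35 blocked=[1, 2, 3]
Op 10: conn=-13 S1=3 S2=-4 S3=35 blocked=[1, 2, 3]
Op 11: conn=2 S1=3 S2=-4 S3=35 blocked=[2]

Answer: S2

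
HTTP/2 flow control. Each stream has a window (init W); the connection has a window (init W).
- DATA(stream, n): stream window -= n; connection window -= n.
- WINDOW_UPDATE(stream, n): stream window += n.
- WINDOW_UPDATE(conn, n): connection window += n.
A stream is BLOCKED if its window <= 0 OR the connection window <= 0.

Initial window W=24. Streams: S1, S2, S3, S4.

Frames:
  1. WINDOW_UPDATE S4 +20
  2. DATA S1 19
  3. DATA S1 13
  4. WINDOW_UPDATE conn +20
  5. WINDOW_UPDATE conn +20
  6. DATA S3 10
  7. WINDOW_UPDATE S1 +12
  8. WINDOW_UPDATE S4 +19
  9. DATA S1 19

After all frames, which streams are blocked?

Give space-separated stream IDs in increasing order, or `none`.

Answer: S1

Derivation:
Op 1: conn=24 S1=24 S2=24 S3=24 S4=44 blocked=[]
Op 2: conn=5 S1=5 S2=24 S3=24 S4=44 blocked=[]
Op 3: conn=-8 S1=-8 S2=24 S3=24 S4=44 blocked=[1, 2, 3, 4]
Op 4: conn=12 S1=-8 S2=24 S3=24 S4=44 blocked=[1]
Op 5: conn=32 S1=-8 S2=24 S3=24 S4=44 blocked=[1]
Op 6: conn=22 S1=-8 S2=24 S3=14 S4=44 blocked=[1]
Op 7: conn=22 S1=4 S2=24 S3=14 S4=44 blocked=[]
Op 8: conn=22 S1=4 S2=24 S3=14 S4=63 blocked=[]
Op 9: conn=3 S1=-15 S2=24 S3=14 S4=63 blocked=[1]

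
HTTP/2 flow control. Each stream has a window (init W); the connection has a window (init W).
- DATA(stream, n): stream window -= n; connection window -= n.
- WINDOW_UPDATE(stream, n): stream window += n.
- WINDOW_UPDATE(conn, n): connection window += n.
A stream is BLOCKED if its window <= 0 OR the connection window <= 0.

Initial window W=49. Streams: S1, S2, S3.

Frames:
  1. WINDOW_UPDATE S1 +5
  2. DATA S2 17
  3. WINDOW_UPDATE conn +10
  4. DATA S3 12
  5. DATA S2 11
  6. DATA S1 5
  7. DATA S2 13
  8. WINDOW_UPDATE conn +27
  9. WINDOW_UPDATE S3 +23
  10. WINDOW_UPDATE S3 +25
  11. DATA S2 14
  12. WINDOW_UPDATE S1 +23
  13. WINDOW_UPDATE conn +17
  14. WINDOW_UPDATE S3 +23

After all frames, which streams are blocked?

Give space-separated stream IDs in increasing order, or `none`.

Op 1: conn=49 S1=54 S2=49 S3=49 blocked=[]
Op 2: conn=32 S1=54 S2=32 S3=49 blocked=[]
Op 3: conn=42 S1=54 S2=32 S3=49 blocked=[]
Op 4: conn=30 S1=54 S2=32 S3=37 blocked=[]
Op 5: conn=19 S1=54 S2=21 S3=37 blocked=[]
Op 6: conn=14 S1=49 S2=21 S3=37 blocked=[]
Op 7: conn=1 S1=49 S2=8 S3=37 blocked=[]
Op 8: conn=28 S1=49 S2=8 S3=37 blocked=[]
Op 9: conn=28 S1=49 S2=8 S3=60 blocked=[]
Op 10: conn=28 S1=49 S2=8 S3=85 blocked=[]
Op 11: conn=14 S1=49 S2=-6 S3=85 blocked=[2]
Op 12: conn=14 S1=72 S2=-6 S3=85 blocked=[2]
Op 13: conn=31 S1=72 S2=-6 S3=85 blocked=[2]
Op 14: conn=31 S1=72 S2=-6 S3=108 blocked=[2]

Answer: S2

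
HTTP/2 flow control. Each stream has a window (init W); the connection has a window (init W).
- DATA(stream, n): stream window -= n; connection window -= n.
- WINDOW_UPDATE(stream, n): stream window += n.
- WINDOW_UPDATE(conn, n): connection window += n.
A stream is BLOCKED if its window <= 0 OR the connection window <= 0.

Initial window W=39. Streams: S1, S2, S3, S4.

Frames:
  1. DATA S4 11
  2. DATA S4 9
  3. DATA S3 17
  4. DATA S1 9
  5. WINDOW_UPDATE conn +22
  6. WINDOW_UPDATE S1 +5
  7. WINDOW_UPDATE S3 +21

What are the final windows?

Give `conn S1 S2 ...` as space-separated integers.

Op 1: conn=28 S1=39 S2=39 S3=39 S4=28 blocked=[]
Op 2: conn=19 S1=39 S2=39 S3=39 S4=19 blocked=[]
Op 3: conn=2 S1=39 S2=39 S3=22 S4=19 blocked=[]
Op 4: conn=-7 S1=30 S2=39 S3=22 S4=19 blocked=[1, 2, 3, 4]
Op 5: conn=15 S1=30 S2=39 S3=22 S4=19 blocked=[]
Op 6: conn=15 S1=35 S2=39 S3=22 S4=19 blocked=[]
Op 7: conn=15 S1=35 S2=39 S3=43 S4=19 blocked=[]

Answer: 15 35 39 43 19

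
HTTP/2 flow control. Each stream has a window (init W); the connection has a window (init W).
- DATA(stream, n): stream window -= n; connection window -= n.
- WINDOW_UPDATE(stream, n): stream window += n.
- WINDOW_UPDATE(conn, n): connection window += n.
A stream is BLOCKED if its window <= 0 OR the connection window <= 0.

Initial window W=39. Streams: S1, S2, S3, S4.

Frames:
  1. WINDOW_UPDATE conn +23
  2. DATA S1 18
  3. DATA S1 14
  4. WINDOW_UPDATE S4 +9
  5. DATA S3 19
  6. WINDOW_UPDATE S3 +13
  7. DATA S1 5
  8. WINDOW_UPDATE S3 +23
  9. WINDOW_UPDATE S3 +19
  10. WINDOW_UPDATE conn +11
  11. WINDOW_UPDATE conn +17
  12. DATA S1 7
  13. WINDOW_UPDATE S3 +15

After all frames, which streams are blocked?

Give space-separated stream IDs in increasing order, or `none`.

Op 1: conn=62 S1=39 S2=39 S3=39 S4=39 blocked=[]
Op 2: conn=44 S1=21 S2=39 S3=39 S4=39 blocked=[]
Op 3: conn=30 S1=7 S2=39 S3=39 S4=39 blocked=[]
Op 4: conn=30 S1=7 S2=39 S3=39 S4=48 blocked=[]
Op 5: conn=11 S1=7 S2=39 S3=20 S4=48 blocked=[]
Op 6: conn=11 S1=7 S2=39 S3=33 S4=48 blocked=[]
Op 7: conn=6 S1=2 S2=39 S3=33 S4=48 blocked=[]
Op 8: conn=6 S1=2 S2=39 S3=56 S4=48 blocked=[]
Op 9: conn=6 S1=2 S2=39 S3=75 S4=48 blocked=[]
Op 10: conn=17 S1=2 S2=39 S3=75 S4=48 blocked=[]
Op 11: conn=34 S1=2 S2=39 S3=75 S4=48 blocked=[]
Op 12: conn=27 S1=-5 S2=39 S3=75 S4=48 blocked=[1]
Op 13: conn=27 S1=-5 S2=39 S3=90 S4=48 blocked=[1]

Answer: S1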